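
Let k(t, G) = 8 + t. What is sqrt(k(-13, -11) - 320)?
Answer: 5*I*sqrt(13) ≈ 18.028*I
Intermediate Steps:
sqrt(k(-13, -11) - 320) = sqrt((8 - 13) - 320) = sqrt(-5 - 320) = sqrt(-325) = 5*I*sqrt(13)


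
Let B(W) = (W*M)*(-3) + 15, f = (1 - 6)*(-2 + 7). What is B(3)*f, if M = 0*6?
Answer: -375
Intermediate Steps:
M = 0
f = -25 (f = -5*5 = -25)
B(W) = 15 (B(W) = (W*0)*(-3) + 15 = 0*(-3) + 15 = 0 + 15 = 15)
B(3)*f = 15*(-25) = -375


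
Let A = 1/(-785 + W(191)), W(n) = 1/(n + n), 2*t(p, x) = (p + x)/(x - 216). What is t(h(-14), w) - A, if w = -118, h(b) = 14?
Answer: 7860388/50078123 ≈ 0.15696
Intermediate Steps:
t(p, x) = (p + x)/(2*(-216 + x)) (t(p, x) = ((p + x)/(x - 216))/2 = ((p + x)/(-216 + x))/2 = (p + x)/(2*(-216 + x)))
W(n) = 1/(2*n)
A = -382/299869 (A = 1/(-785 + (1/2)/191) = 1/(-785 + (1/2)*(1/191)) = 1/(-785 + 1/382) = 1/(-299869/382) = -382/299869 ≈ -0.0012739)
t(h(-14), w) - A = (14 - 118)/(2*(-216 - 118)) - 1*(-382/299869) = (1/2)*(-104)/(-334) + 382/299869 = (1/2)*(-1/334)*(-104) + 382/299869 = 26/167 + 382/299869 = 7860388/50078123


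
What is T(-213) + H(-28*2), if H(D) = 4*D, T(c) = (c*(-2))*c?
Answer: -90962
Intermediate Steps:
T(c) = -2*c**2 (T(c) = (-2*c)*c = -2*c**2)
T(-213) + H(-28*2) = -2*(-213)**2 + 4*(-28*2) = -2*45369 + 4*(-56) = -90738 - 224 = -90962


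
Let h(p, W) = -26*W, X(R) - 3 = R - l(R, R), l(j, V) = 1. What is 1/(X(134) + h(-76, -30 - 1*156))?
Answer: 1/4972 ≈ 0.00020113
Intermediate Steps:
X(R) = 2 + R (X(R) = 3 + (R - 1*1) = 3 + (R - 1) = 3 + (-1 + R) = 2 + R)
1/(X(134) + h(-76, -30 - 1*156)) = 1/((2 + 134) - 26*(-30 - 1*156)) = 1/(136 - 26*(-30 - 156)) = 1/(136 - 26*(-186)) = 1/(136 + 4836) = 1/4972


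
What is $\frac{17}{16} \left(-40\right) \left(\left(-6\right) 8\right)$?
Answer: $2040$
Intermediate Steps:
$\frac{17}{16} \left(-40\right) \left(\left(-6\right) 8\right) = 17 \cdot \frac{1}{16} \left(-40\right) \left(-48\right) = \frac{17}{16} \left(-40\right) \left(-48\right) = \left(- \frac{85}{2}\right) \left(-48\right) = 2040$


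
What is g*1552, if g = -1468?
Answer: -2278336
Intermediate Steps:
g*1552 = -1468*1552 = -2278336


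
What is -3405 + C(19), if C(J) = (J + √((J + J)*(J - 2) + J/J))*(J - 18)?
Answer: -3386 + √647 ≈ -3360.6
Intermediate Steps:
C(J) = (-18 + J)*(J + √(1 + 2*J*(-2 + J))) (C(J) = (J + √((2*J)*(-2 + J) + 1))*(-18 + J) = (J + √(2*J*(-2 + J) + 1))*(-18 + J) = (J + √(1 + 2*J*(-2 + J)))*(-18 + J) = (-18 + J)*(J + √(1 + 2*J*(-2 + J))))
-3405 + C(19) = -3405 + (19² - 18*19 - 18*√(1 - 4*19 + 2*19²) + 19*√(1 - 4*19 + 2*19²)) = -3405 + (361 - 342 - 18*√(1 - 76 + 2*361) + 19*√(1 - 76 + 2*361)) = -3405 + (361 - 342 - 18*√(1 - 76 + 722) + 19*√(1 - 76 + 722)) = -3405 + (361 - 342 - 18*√647 + 19*√647) = -3405 + (19 + √647) = -3386 + √647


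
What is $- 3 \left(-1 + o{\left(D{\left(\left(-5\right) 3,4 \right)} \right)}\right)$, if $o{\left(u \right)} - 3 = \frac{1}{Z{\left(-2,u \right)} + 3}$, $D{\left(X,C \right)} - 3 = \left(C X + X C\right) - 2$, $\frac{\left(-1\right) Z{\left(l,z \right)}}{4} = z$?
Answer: $- \frac{2877}{479} \approx -6.0063$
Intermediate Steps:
$Z{\left(l,z \right)} = - 4 z$
$D{\left(X,C \right)} = 1 + 2 C X$ ($D{\left(X,C \right)} = 3 - \left(2 - C X - X C\right) = 3 + \left(\left(C X + C X\right) - 2\right) = 3 + \left(2 C X - 2\right) = 3 + \left(-2 + 2 C X\right) = 1 + 2 C X$)
$o{\left(u \right)} = 3 + \frac{1}{3 - 4 u}$ ($o{\left(u \right)} = 3 + \frac{1}{- 4 u + 3} = 3 + \frac{1}{3 - 4 u}$)
$- 3 \left(-1 + o{\left(D{\left(\left(-5\right) 3,4 \right)} \right)}\right) = - 3 \left(-1 + \frac{2 \left(-5 + 6 \left(1 + 2 \cdot 4 \left(\left(-5\right) 3\right)\right)\right)}{-3 + 4 \left(1 + 2 \cdot 4 \left(\left(-5\right) 3\right)\right)}\right) = - 3 \left(-1 + \frac{2 \left(-5 + 6 \left(1 + 2 \cdot 4 \left(-15\right)\right)\right)}{-3 + 4 \left(1 + 2 \cdot 4 \left(-15\right)\right)}\right) = - 3 \left(-1 + \frac{2 \left(-5 + 6 \left(1 - 120\right)\right)}{-3 + 4 \left(1 - 120\right)}\right) = - 3 \left(-1 + \frac{2 \left(-5 + 6 \left(-119\right)\right)}{-3 + 4 \left(-119\right)}\right) = - 3 \left(-1 + \frac{2 \left(-5 - 714\right)}{-3 - 476}\right) = - 3 \left(-1 + 2 \frac{1}{-479} \left(-719\right)\right) = - 3 \left(-1 + 2 \left(- \frac{1}{479}\right) \left(-719\right)\right) = - 3 \left(-1 + \frac{1438}{479}\right) = \left(-3\right) \frac{959}{479} = - \frac{2877}{479}$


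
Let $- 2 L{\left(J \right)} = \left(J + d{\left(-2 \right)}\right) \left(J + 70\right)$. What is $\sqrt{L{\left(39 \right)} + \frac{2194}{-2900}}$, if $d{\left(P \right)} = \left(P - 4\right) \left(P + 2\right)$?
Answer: $\frac{4 i \sqrt{2794034}}{145} \approx 46.111 i$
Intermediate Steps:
$d{\left(P \right)} = \left(-4 + P\right) \left(2 + P\right)$
$L{\left(J \right)} = - \frac{J \left(70 + J\right)}{2}$ ($L{\left(J \right)} = - \frac{\left(J - \left(4 - 4\right)\right) \left(J + 70\right)}{2} = - \frac{\left(J + \left(-8 + 4 + 4\right)\right) \left(70 + J\right)}{2} = - \frac{\left(J + 0\right) \left(70 + J\right)}{2} = - \frac{J \left(70 + J\right)}{2}$)
$\sqrt{L{\left(39 \right)} + \frac{2194}{-2900}} = \sqrt{\frac{1}{2} \cdot 39 \left(-70 - 39\right) + \frac{2194}{-2900}} = \sqrt{\frac{1}{2} \cdot 39 \left(-70 - 39\right) + 2194 \left(- \frac{1}{2900}\right)} = \sqrt{\frac{1}{2} \cdot 39 \left(-109\right) - \frac{1097}{1450}} = \sqrt{- \frac{4251}{2} - \frac{1097}{1450}} = \sqrt{- \frac{1541536}{725}} = \frac{4 i \sqrt{2794034}}{145}$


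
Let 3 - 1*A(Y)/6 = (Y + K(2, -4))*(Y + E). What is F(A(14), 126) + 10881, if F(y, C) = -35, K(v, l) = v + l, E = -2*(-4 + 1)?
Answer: 10846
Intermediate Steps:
E = 6 (E = -2*(-3) = 6)
K(v, l) = l + v
A(Y) = 18 - 6*(-2 + Y)*(6 + Y) (A(Y) = 18 - 6*(Y + (-4 + 2))*(Y + 6) = 18 - 6*(Y - 2)*(6 + Y) = 18 - 6*(-2 + Y)*(6 + Y))
F(A(14), 126) + 10881 = -35 + 10881 = 10846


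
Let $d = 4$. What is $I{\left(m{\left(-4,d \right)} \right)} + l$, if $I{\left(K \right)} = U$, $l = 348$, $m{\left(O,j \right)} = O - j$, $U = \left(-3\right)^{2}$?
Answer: $357$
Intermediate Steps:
$U = 9$
$I{\left(K \right)} = 9$
$I{\left(m{\left(-4,d \right)} \right)} + l = 9 + 348 = 357$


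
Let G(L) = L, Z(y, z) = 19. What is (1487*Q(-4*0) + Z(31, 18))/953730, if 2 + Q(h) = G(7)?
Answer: 3727/476865 ≈ 0.0078156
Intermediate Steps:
Q(h) = 5 (Q(h) = -2 + 7 = 5)
(1487*Q(-4*0) + Z(31, 18))/953730 = (1487*5 + 19)/953730 = (7435 + 19)*(1/953730) = 7454*(1/953730) = 3727/476865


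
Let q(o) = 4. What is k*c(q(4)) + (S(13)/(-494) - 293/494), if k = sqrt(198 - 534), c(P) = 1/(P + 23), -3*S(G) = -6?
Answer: -295/494 + 4*I*sqrt(21)/27 ≈ -0.59717 + 0.6789*I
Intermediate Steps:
S(G) = 2 (S(G) = -1/3*(-6) = 2)
c(P) = 1/(23 + P)
k = 4*I*sqrt(21) (k = sqrt(-336) = 4*I*sqrt(21) ≈ 18.33*I)
k*c(q(4)) + (S(13)/(-494) - 293/494) = (4*I*sqrt(21))/(23 + 4) + (2/(-494) - 293/494) = (4*I*sqrt(21))/27 + (2*(-1/494) - 293*1/494) = (4*I*sqrt(21))*(1/27) + (-1/247 - 293/494) = 4*I*sqrt(21)/27 - 295/494 = -295/494 + 4*I*sqrt(21)/27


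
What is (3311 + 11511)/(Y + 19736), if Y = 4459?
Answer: 14822/24195 ≈ 0.61261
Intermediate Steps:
(3311 + 11511)/(Y + 19736) = (3311 + 11511)/(4459 + 19736) = 14822/24195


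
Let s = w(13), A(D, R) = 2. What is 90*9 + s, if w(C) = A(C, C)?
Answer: 812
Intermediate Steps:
w(C) = 2
s = 2
90*9 + s = 90*9 + 2 = 810 + 2 = 812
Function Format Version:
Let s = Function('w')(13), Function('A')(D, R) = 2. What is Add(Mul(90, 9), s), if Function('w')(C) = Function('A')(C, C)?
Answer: 812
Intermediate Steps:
Function('w')(C) = 2
s = 2
Add(Mul(90, 9), s) = Add(Mul(90, 9), 2) = Add(810, 2) = 812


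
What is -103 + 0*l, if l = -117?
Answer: -103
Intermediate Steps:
-103 + 0*l = -103 + 0*(-117) = -103 + 0 = -103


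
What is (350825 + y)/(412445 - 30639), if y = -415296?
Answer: -64471/381806 ≈ -0.16886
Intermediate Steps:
(350825 + y)/(412445 - 30639) = (350825 - 415296)/(412445 - 30639) = -64471/381806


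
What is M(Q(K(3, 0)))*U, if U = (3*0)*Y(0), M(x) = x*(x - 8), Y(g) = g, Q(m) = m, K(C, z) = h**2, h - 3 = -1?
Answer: 0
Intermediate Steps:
h = 2 (h = 3 - 1 = 2)
K(C, z) = 4 (K(C, z) = 2**2 = 4)
M(x) = x*(-8 + x)
U = 0 (U = (3*0)*0 = 0*0 = 0)
M(Q(K(3, 0)))*U = (4*(-8 + 4))*0 = (4*(-4))*0 = -16*0 = 0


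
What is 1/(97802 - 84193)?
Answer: 1/13609 ≈ 7.3481e-5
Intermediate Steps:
1/(97802 - 84193) = 1/13609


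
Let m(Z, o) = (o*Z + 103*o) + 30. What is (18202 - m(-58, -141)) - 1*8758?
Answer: 15759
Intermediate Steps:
m(Z, o) = 30 + 103*o + Z*o (m(Z, o) = (Z*o + 103*o) + 30 = (103*o + Z*o) + 30 = 30 + 103*o + Z*o)
(18202 - m(-58, -141)) - 1*8758 = (18202 - (30 + 103*(-141) - 58*(-141))) - 1*8758 = (18202 - (30 - 14523 + 8178)) - 8758 = (18202 - 1*(-6315)) - 8758 = (18202 + 6315) - 8758 = 24517 - 8758 = 15759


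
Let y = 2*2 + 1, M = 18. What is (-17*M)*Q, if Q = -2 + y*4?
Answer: -5508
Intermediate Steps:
y = 5 (y = 4 + 1 = 5)
Q = 18 (Q = -2 + 5*4 = -2 + 20 = 18)
(-17*M)*Q = -17*18*18 = -306*18 = -5508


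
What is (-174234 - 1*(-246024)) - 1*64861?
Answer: 6929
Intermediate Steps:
(-174234 - 1*(-246024)) - 1*64861 = (-174234 + 246024) - 64861 = 71790 - 64861 = 6929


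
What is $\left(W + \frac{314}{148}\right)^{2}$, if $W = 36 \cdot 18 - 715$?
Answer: $\frac{23049601}{5476} \approx 4209.2$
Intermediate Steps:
$W = -67$ ($W = 648 - 715 = -67$)
$\left(W + \frac{314}{148}\right)^{2} = \left(-67 + \frac{314}{148}\right)^{2} = \left(-67 + 314 \cdot \frac{1}{148}\right)^{2} = \left(-67 + \frac{157}{74}\right)^{2} = \left(- \frac{4801}{74}\right)^{2} = \frac{23049601}{5476}$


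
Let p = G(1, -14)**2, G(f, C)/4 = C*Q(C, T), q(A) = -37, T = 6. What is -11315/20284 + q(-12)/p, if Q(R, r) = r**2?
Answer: -11496951787/20609842176 ≈ -0.55784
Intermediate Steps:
G(f, C) = 144*C (G(f, C) = 4*(C*6**2) = 4*(C*36) = 4*(36*C) = 144*C)
p = 4064256 (p = (144*(-14))**2 = (-2016)**2 = 4064256)
-11315/20284 + q(-12)/p = -11315/20284 - 37/4064256 = -11496951787/20609842176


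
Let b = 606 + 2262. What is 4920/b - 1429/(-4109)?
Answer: 2026221/982051 ≈ 2.0633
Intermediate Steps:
b = 2868
4920/b - 1429/(-4109) = 4920/2868 - 1429/(-4109) = 4920*(1/2868) - 1429*(-1/4109) = 410/239 + 1429/4109 = 2026221/982051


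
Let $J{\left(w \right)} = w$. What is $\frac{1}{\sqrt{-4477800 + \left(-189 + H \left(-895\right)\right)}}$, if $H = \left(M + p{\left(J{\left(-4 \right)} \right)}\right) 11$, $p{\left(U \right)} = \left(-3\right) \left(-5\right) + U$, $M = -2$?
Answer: $- \frac{i \sqrt{4566594}}{4566594} \approx - 0.00046795 i$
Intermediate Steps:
$p{\left(U \right)} = 15 + U$
$H = 99$ ($H = \left(-2 + \left(15 - 4\right)\right) 11 = \left(-2 + 11\right) 11 = 9 \cdot 11 = 99$)
$\frac{1}{\sqrt{-4477800 + \left(-189 + H \left(-895\right)\right)}} = \frac{1}{\sqrt{-4477800 + \left(-189 + 99 \left(-895\right)\right)}} = \frac{1}{\sqrt{-4477800 - 88794}} = \frac{1}{\sqrt{-4566594}} = \frac{1}{i \sqrt{4566594}} = - \frac{i \sqrt{4566594}}{4566594}$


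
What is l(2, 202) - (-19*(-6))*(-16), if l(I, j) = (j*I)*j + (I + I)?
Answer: 83436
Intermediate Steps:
l(I, j) = 2*I + I*j² (l(I, j) = (I*j)*j + 2*I = I*j² + 2*I = 2*I + I*j²)
l(2, 202) - (-19*(-6))*(-16) = 2*(2 + 202²) - (-19*(-6))*(-16) = 2*(2 + 40804) - 114*(-16) = 2*40806 - 1*(-1824) = 81612 + 1824 = 83436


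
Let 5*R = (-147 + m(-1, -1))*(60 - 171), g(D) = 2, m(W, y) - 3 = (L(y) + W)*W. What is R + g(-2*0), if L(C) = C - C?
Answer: 15883/5 ≈ 3176.6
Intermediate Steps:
L(C) = 0
m(W, y) = 3 + W² (m(W, y) = 3 + (0 + W)*W = 3 + W*W = 3 + W²)
R = 15873/5 (R = ((-147 + (3 + (-1)²))*(60 - 171))/5 = ((-147 + (3 + 1))*(-111))/5 = ((-147 + 4)*(-111))/5 = (-143*(-111))/5 = (⅕)*15873 = 15873/5 ≈ 3174.6)
R + g(-2*0) = 15873/5 + 2 = 15883/5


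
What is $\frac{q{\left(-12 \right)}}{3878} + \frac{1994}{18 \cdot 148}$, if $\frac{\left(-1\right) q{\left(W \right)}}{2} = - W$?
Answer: $\frac{1917199}{2582748} \approx 0.74231$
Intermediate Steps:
$q{\left(W \right)} = 2 W$ ($q{\left(W \right)} = - 2 \left(- W\right) = 2 W$)
$\frac{q{\left(-12 \right)}}{3878} + \frac{1994}{18 \cdot 148} = \frac{2 \left(-12\right)}{3878} + \frac{1994}{18 \cdot 148} = \left(-24\right) \frac{1}{3878} + \frac{1994}{2664} = - \frac{12}{1939} + 1994 \cdot \frac{1}{2664} = - \frac{12}{1939} + \frac{997}{1332} = \frac{1917199}{2582748}$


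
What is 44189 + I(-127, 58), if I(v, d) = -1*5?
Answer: 44184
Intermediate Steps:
I(v, d) = -5
44189 + I(-127, 58) = 44189 - 5 = 44184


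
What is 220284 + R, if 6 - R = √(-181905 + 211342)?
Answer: 220290 - √29437 ≈ 2.2012e+5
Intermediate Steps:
R = 6 - √29437 (R = 6 - √(-181905 + 211342) = 6 - √29437 ≈ -165.57)
220284 + R = 220284 + (6 - √29437) = 220290 - √29437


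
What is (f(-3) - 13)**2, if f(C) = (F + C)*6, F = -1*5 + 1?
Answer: 3025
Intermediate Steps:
F = -4 (F = -5 + 1 = -4)
f(C) = -24 + 6*C (f(C) = (-4 + C)*6 = -24 + 6*C)
(f(-3) - 13)**2 = ((-24 + 6*(-3)) - 13)**2 = ((-24 - 18) - 13)**2 = (-42 - 13)**2 = (-55)**2 = 3025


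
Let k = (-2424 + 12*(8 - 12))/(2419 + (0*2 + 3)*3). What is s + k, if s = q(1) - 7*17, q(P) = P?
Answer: -72244/607 ≈ -119.02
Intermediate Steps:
s = -118 (s = 1 - 7*17 = 1 - 119 = -118)
k = -618/607 (k = (-2424 + 12*(-4))/(2419 + (0 + 3)*3) = (-2424 - 48)/(2419 + 3*3) = -2472/(2419 + 9) = -2472/2428 = -2472*1/2428 = -618/607 ≈ -1.0181)
s + k = -118 - 618/607 = -72244/607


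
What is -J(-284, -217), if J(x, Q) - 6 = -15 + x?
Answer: 293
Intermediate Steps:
J(x, Q) = -9 + x (J(x, Q) = 6 + (-15 + x) = -9 + x)
-J(-284, -217) = -(-9 - 284) = -1*(-293) = 293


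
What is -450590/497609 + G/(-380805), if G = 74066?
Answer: -29777547592/27070285035 ≈ -1.1000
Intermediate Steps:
-450590/497609 + G/(-380805) = -450590/497609 + 74066/(-380805) = -450590*1/497609 + 74066*(-1/380805) = -64370/71087 - 74066/380805 = -29777547592/27070285035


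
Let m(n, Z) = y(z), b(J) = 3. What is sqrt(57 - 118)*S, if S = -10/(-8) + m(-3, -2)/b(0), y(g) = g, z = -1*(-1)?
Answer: 19*I*sqrt(61)/12 ≈ 12.366*I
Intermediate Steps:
z = 1
m(n, Z) = 1
S = 19/12 (S = -10/(-8) + 1/3 = -10*(-1/8) + 1*(1/3) = 5/4 + 1/3 = 19/12 ≈ 1.5833)
sqrt(57 - 118)*S = sqrt(57 - 118)*(19/12) = sqrt(-61)*(19/12) = (I*sqrt(61))*(19/12) = 19*I*sqrt(61)/12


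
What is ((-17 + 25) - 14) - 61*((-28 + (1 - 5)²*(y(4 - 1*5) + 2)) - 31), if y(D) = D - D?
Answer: 1641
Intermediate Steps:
y(D) = 0
((-17 + 25) - 14) - 61*((-28 + (1 - 5)²*(y(4 - 1*5) + 2)) - 31) = ((-17 + 25) - 14) - 61*((-28 + (1 - 5)²*(0 + 2)) - 31) = (8 - 14) - 61*((-28 + (-4)²*2) - 31) = -6 - 61*((-28 + 16*2) - 31) = -6 - 61*((-28 + 32) - 31) = -6 - 61*(4 - 31) = -6 - 61*(-27) = -6 + 1647 = 1641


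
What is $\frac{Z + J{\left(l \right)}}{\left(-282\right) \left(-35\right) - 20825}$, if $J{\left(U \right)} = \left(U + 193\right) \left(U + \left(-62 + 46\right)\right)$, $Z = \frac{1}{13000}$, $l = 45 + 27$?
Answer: $- \frac{192920001}{142415000} \approx -1.3546$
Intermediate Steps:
$l = 72$
$Z = \frac{1}{13000} \approx 7.6923 \cdot 10^{-5}$
$J{\left(U \right)} = \left(-16 + U\right) \left(193 + U\right)$ ($J{\left(U \right)} = \left(193 + U\right) \left(U - 16\right) = \left(193 + U\right) \left(-16 + U\right) = \left(-16 + U\right) \left(193 + U\right)$)
$\frac{Z + J{\left(l \right)}}{\left(-282\right) \left(-35\right) - 20825} = \frac{\frac{1}{13000} + \left(-3088 + 72^{2} + 177 \cdot 72\right)}{\left(-282\right) \left(-35\right) - 20825} = \frac{\frac{1}{13000} + \left(-3088 + 5184 + 12744\right)}{9870 - 20825} = \frac{\frac{1}{13000} + 14840}{-10955} = \frac{192920001}{13000} \left(- \frac{1}{10955}\right) = - \frac{192920001}{142415000}$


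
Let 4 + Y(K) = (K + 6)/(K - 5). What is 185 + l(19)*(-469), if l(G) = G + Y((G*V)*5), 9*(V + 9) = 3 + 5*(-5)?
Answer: -71899339/9830 ≈ -7314.3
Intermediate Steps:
V = -103/9 (V = -9 + (3 + 5*(-5))/9 = -9 + (3 - 25)/9 = -9 + (⅑)*(-22) = -9 - 22/9 = -103/9 ≈ -11.444)
Y(K) = -4 + (6 + K)/(-5 + K) (Y(K) = -4 + (K + 6)/(K - 5) = -4 + (6 + K)/(-5 + K))
l(G) = G + (26 + 515*G/3)/(-5 - 515*G/9) (l(G) = G + (26 - 3*G*(-103/9)*5)/(-5 + (G*(-103/9))*5) = G + (26 - 3*(-103*G/9)*5)/(-5 - 103*G/9*5) = G + (26 - (-515)*G/3)/(-5 - 515*G/9) = G + (26 + 515*G/3)/(-5 - 515*G/9))
185 + l(19)*(-469) = 185 + ((-234 - 1500*19 + 515*19²)/(5*(9 + 103*19)))*(-469) = 185 + ((-234 - 28500 + 515*361)/(5*(9 + 1957)))*(-469) = 185 + ((⅕)*(-234 - 28500 + 185915)/1966)*(-469) = 185 + ((⅕)*(1/1966)*157181)*(-469) = 185 + (157181/9830)*(-469) = 185 - 73717889/9830 = -71899339/9830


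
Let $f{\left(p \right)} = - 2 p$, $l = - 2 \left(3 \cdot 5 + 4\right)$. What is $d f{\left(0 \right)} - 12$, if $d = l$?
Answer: $-12$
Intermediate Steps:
$l = -38$ ($l = - 2 \left(15 + 4\right) = \left(-2\right) 19 = -38$)
$d = -38$
$d f{\left(0 \right)} - 12 = - 38 \left(\left(-2\right) 0\right) - 12 = \left(-38\right) 0 - 12 = 0 - 12 = -12$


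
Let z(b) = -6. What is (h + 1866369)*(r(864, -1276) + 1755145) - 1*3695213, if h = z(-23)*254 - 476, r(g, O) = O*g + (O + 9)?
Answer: 1214472372553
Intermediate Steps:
r(g, O) = 9 + O + O*g (r(g, O) = O*g + (9 + O) = 9 + O + O*g)
h = -2000 (h = -6*254 - 476 = -1524 - 476 = -2000)
(h + 1866369)*(r(864, -1276) + 1755145) - 1*3695213 = (-2000 + 1866369)*((9 - 1276 - 1276*864) + 1755145) - 1*3695213 = 1864369*((9 - 1276 - 1102464) + 1755145) - 3695213 = 1864369*(-1103731 + 1755145) - 3695213 = 1864369*651414 - 3695213 = 1214476067766 - 3695213 = 1214472372553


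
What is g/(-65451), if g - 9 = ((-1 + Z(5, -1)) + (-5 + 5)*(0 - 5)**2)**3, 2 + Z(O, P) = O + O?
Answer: -352/65451 ≈ -0.0053781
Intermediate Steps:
Z(O, P) = -2 + 2*O (Z(O, P) = -2 + (O + O) = -2 + 2*O)
g = 352 (g = 9 + ((-1 + (-2 + 2*5)) + (-5 + 5)*(0 - 5)**2)**3 = 9 + ((-1 + (-2 + 10)) + 0*(-5)**2)**3 = 9 + ((-1 + 8) + 0*25)**3 = 9 + (7 + 0)**3 = 9 + 7**3 = 9 + 343 = 352)
g/(-65451) = 352/(-65451) = 352*(-1/65451) = -352/65451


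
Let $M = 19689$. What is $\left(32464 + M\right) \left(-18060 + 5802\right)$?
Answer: $-639291474$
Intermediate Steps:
$\left(32464 + M\right) \left(-18060 + 5802\right) = \left(32464 + 19689\right) \left(-18060 + 5802\right) = 52153 \left(-12258\right) = -639291474$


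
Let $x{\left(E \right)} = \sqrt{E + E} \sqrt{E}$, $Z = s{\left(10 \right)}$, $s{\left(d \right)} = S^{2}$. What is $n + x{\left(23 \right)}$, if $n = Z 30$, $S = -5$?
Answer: $750 + 23 \sqrt{2} \approx 782.53$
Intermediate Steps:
$s{\left(d \right)} = 25$ ($s{\left(d \right)} = \left(-5\right)^{2} = 25$)
$Z = 25$
$n = 750$ ($n = 25 \cdot 30 = 750$)
$x{\left(E \right)} = E \sqrt{2}$ ($x{\left(E \right)} = \sqrt{2 E} \sqrt{E} = \sqrt{2} \sqrt{E} \sqrt{E} = E \sqrt{2}$)
$n + x{\left(23 \right)} = 750 + 23 \sqrt{2}$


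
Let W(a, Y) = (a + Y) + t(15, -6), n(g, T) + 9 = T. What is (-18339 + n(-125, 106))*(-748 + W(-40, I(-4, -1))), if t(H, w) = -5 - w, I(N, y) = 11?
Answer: 14155792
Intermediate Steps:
n(g, T) = -9 + T
W(a, Y) = 1 + Y + a (W(a, Y) = (a + Y) + (-5 - 1*(-6)) = (Y + a) + (-5 + 6) = (Y + a) + 1 = 1 + Y + a)
(-18339 + n(-125, 106))*(-748 + W(-40, I(-4, -1))) = (-18339 + (-9 + 106))*(-748 + (1 + 11 - 40)) = (-18339 + 97)*(-748 - 28) = -18242*(-776) = 14155792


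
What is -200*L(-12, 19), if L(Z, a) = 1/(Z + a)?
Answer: -200/7 ≈ -28.571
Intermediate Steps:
-200*L(-12, 19) = -200/(-12 + 19) = -200/7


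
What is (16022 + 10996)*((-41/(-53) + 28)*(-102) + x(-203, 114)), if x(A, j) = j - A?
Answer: -3748720482/53 ≈ -7.0731e+7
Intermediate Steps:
(16022 + 10996)*((-41/(-53) + 28)*(-102) + x(-203, 114)) = (16022 + 10996)*((-41/(-53) + 28)*(-102) + (114 - 1*(-203))) = 27018*((-41*(-1/53) + 28)*(-102) + (114 + 203)) = 27018*((41/53 + 28)*(-102) + 317) = 27018*((1525/53)*(-102) + 317) = 27018*(-155550/53 + 317) = 27018*(-138749/53) = -3748720482/53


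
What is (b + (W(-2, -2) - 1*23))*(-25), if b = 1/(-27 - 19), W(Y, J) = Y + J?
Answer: 31075/46 ≈ 675.54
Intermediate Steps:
W(Y, J) = J + Y
b = -1/46 (b = 1/(-46) = -1/46 ≈ -0.021739)
(b + (W(-2, -2) - 1*23))*(-25) = (-1/46 + ((-2 - 2) - 1*23))*(-25) = (-1/46 + (-4 - 23))*(-25) = (-1/46 - 27)*(-25) = -1243/46*(-25) = 31075/46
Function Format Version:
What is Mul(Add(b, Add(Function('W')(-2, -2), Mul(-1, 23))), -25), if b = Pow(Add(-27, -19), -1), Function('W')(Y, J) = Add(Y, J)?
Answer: Rational(31075, 46) ≈ 675.54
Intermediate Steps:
Function('W')(Y, J) = Add(J, Y)
b = Rational(-1, 46) (b = Pow(-46, -1) = Rational(-1, 46) ≈ -0.021739)
Mul(Add(b, Add(Function('W')(-2, -2), Mul(-1, 23))), -25) = Mul(Add(Rational(-1, 46), Add(Add(-2, -2), Mul(-1, 23))), -25) = Mul(Add(Rational(-1, 46), Add(-4, -23)), -25) = Mul(Add(Rational(-1, 46), -27), -25) = Mul(Rational(-1243, 46), -25) = Rational(31075, 46)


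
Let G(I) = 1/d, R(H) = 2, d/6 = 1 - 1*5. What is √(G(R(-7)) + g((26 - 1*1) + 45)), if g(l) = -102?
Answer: I*√14694/12 ≈ 10.102*I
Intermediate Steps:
d = -24 (d = 6*(1 - 1*5) = 6*(1 - 5) = 6*(-4) = -24)
G(I) = -1/24 (G(I) = 1/(-24) = -1/24)
√(G(R(-7)) + g((26 - 1*1) + 45)) = √(-1/24 - 102) = √(-2449/24) = I*√14694/12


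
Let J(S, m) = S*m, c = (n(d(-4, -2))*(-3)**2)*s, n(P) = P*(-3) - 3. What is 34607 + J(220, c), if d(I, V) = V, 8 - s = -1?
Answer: 88067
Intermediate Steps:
s = 9 (s = 8 - 1*(-1) = 8 + 1 = 9)
n(P) = -3 - 3*P (n(P) = -3*P - 3 = -3 - 3*P)
c = 243 (c = ((-3 - 3*(-2))*(-3)**2)*9 = ((-3 + 6)*9)*9 = (3*9)*9 = 27*9 = 243)
34607 + J(220, c) = 34607 + 220*243 = 34607 + 53460 = 88067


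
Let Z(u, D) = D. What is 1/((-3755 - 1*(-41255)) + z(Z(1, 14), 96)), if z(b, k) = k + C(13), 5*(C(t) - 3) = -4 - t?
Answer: 5/187978 ≈ 2.6599e-5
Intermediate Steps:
C(t) = 11/5 - t/5 (C(t) = 3 + (-4 - t)/5 = 3 + (-⅘ - t/5) = 11/5 - t/5)
z(b, k) = -⅖ + k (z(b, k) = k + (11/5 - ⅕*13) = k + (11/5 - 13/5) = k - ⅖ = -⅖ + k)
1/((-3755 - 1*(-41255)) + z(Z(1, 14), 96)) = 1/((-3755 - 1*(-41255)) + (-⅖ + 96)) = 1/((-3755 + 41255) + 478/5) = 1/(37500 + 478/5) = 1/(187978/5) = 5/187978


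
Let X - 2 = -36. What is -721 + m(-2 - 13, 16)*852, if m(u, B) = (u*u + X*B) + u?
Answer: -285289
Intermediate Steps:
X = -34 (X = 2 - 36 = -34)
m(u, B) = u + u**2 - 34*B (m(u, B) = (u*u - 34*B) + u = (u**2 - 34*B) + u = u + u**2 - 34*B)
-721 + m(-2 - 13, 16)*852 = -721 + ((-2 - 13) + (-2 - 13)**2 - 34*16)*852 = -721 + (-15 + (-15)**2 - 544)*852 = -721 + (-15 + 225 - 544)*852 = -721 - 334*852 = -721 - 284568 = -285289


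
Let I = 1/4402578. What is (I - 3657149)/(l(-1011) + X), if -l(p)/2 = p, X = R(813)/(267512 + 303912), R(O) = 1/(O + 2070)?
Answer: -4420807280300618237072/2444218794687087875 ≈ -1808.7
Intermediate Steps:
R(O) = 1/(2070 + O)
I = 1/4402578 ≈ 2.2714e-7
X = 1/1647415392 (X = 1/((2070 + 813)*(267512 + 303912)) = 1/(2883*571424) = (1/2883)*(1/571424) = 1/1647415392 ≈ 6.0701e-10)
l(p) = -2*p
(I - 3657149)/(l(-1011) + X) = (1/4402578 - 3657149)/(-2*(-1011) + 1/1647415392) = -16100883730121/(4402578*(2022 + 1/1647415392)) = -16100883730121/(4402578*3331073922625/1647415392) = -16100883730121/4402578*1647415392/3331073922625 = -4420807280300618237072/2444218794687087875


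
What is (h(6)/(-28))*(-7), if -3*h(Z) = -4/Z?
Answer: 1/18 ≈ 0.055556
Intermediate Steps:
h(Z) = 4/(3*Z) (h(Z) = -(-4)/(3*Z) = 4/(3*Z))
(h(6)/(-28))*(-7) = (((4/3)/6)/(-28))*(-7) = -1/(21*6)*(-7) = -1/28*2/9*(-7) = -1/126*(-7) = 1/18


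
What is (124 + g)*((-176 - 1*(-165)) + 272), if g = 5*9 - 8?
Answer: 42021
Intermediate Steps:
g = 37 (g = 45 - 8 = 37)
(124 + g)*((-176 - 1*(-165)) + 272) = (124 + 37)*((-176 - 1*(-165)) + 272) = 161*((-176 + 165) + 272) = 161*(-11 + 272) = 161*261 = 42021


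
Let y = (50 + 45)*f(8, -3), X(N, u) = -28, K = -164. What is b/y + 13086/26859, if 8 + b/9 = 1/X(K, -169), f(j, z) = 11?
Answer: 3128637/7484708 ≈ 0.41800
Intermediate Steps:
y = 1045 (y = (50 + 45)*11 = 95*11 = 1045)
b = -2025/28 (b = -72 + 9/(-28) = -72 + 9*(-1/28) = -72 - 9/28 = -2025/28 ≈ -72.321)
b/y + 13086/26859 = -2025/28/1045 + 13086/26859 = -2025/28*1/1045 + 13086*(1/26859) = -405/5852 + 4362/8953 = 3128637/7484708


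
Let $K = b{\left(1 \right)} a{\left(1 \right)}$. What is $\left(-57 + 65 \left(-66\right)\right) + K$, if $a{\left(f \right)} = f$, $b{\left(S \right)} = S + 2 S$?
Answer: $-4344$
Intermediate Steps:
$b{\left(S \right)} = 3 S$
$K = 3$ ($K = 3 \cdot 1 \cdot 1 = 3 \cdot 1 = 3$)
$\left(-57 + 65 \left(-66\right)\right) + K = \left(-57 + 65 \left(-66\right)\right) + 3 = \left(-57 - 4290\right) + 3 = -4347 + 3 = -4344$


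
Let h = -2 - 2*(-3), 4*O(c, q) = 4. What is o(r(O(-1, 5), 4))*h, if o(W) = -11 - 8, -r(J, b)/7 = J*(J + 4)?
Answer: -76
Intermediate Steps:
O(c, q) = 1 (O(c, q) = (¼)*4 = 1)
r(J, b) = -7*J*(4 + J) (r(J, b) = -7*J*(J + 4) = -7*J*(4 + J))
o(W) = -19
h = 4 (h = -2 + 6 = 4)
o(r(O(-1, 5), 4))*h = -19*4 = -76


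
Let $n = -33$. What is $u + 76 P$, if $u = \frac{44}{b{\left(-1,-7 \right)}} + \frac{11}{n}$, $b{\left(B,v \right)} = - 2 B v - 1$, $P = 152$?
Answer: $\frac{173231}{15} \approx 11549.0$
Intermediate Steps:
$b{\left(B,v \right)} = -1 - 2 B v$ ($b{\left(B,v \right)} = - 2 B v - 1 = -1 - 2 B v$)
$u = - \frac{49}{15}$ ($u = \frac{44}{-1 - \left(-2\right) \left(-7\right)} + \frac{11}{-33} = \frac{44}{-1 - 14} + 11 \left(- \frac{1}{33}\right) = \frac{44}{-15} - \frac{1}{3} = 44 \left(- \frac{1}{15}\right) - \frac{1}{3} = - \frac{44}{15} - \frac{1}{3} = - \frac{49}{15} \approx -3.2667$)
$u + 76 P = - \frac{49}{15} + 76 \cdot 152 = - \frac{49}{15} + 11552 = \frac{173231}{15}$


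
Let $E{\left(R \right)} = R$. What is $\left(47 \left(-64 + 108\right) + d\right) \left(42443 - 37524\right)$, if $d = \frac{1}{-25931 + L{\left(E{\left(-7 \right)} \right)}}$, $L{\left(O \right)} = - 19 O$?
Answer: $\frac{262429943697}{25798} \approx 1.0172 \cdot 10^{7}$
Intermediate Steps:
$d = - \frac{1}{25798}$ ($d = \frac{1}{-25931 - -133} = \frac{1}{-25931 + 133} = \frac{1}{-25798} = - \frac{1}{25798} \approx -3.8763 \cdot 10^{-5}$)
$\left(47 \left(-64 + 108\right) + d\right) \left(42443 - 37524\right) = \left(47 \left(-64 + 108\right) - \frac{1}{25798}\right) \left(42443 - 37524\right) = \left(47 \cdot 44 - \frac{1}{25798}\right) 4919 = \left(2068 - \frac{1}{25798}\right) 4919 = \frac{53350263}{25798} \cdot 4919 = \frac{262429943697}{25798}$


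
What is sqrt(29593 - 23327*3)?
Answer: 2*I*sqrt(10097) ≈ 200.97*I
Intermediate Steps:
sqrt(29593 - 23327*3) = sqrt(29593 - 69981) = sqrt(-40388) = 2*I*sqrt(10097)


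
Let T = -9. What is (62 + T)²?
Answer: 2809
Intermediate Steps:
(62 + T)² = (62 - 9)² = 53² = 2809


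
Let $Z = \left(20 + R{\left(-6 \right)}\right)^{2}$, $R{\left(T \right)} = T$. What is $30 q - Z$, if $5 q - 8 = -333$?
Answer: $-2146$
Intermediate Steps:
$q = -65$ ($q = \frac{8}{5} + \frac{1}{5} \left(-333\right) = \frac{8}{5} - \frac{333}{5} = -65$)
$Z = 196$ ($Z = \left(20 - 6\right)^{2} = 14^{2} = 196$)
$30 q - Z = 30 \left(-65\right) - 196 = -1950 - 196 = -2146$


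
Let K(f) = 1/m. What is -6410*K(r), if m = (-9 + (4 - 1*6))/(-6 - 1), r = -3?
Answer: -44870/11 ≈ -4079.1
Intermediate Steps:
m = 11/7 (m = (-9 + (4 - 6))/(-7) = (-9 - 2)*(-1/7) = -11*(-1/7) = 11/7 ≈ 1.5714)
K(f) = 7/11 (K(f) = 1/(11/7) = 7/11)
-6410*K(r) = -6410*7/11 = -44870/11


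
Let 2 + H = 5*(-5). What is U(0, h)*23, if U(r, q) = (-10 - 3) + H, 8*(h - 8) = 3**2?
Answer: -920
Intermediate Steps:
h = 73/8 (h = 8 + (1/8)*3**2 = 8 + (1/8)*9 = 8 + 9/8 = 73/8 ≈ 9.1250)
H = -27 (H = -2 + 5*(-5) = -2 - 25 = -27)
U(r, q) = -40 (U(r, q) = (-10 - 3) - 27 = -13 - 27 = -40)
U(0, h)*23 = -40*23 = -920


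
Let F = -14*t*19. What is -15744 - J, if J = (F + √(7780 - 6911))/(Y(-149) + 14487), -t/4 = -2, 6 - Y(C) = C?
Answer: -115260760/7321 - √869/14642 ≈ -15744.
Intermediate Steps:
Y(C) = 6 - C
t = 8 (t = -4*(-2) = 8)
F = -2128 (F = -14*8*19 = -112*19 = -2128)
J = -1064/7321 + √869/14642 (J = (-2128 + √(7780 - 6911))/((6 - 1*(-149)) + 14487) = (-2128 + √869)/((6 + 149) + 14487) = (-2128 + √869)/(155 + 14487) = (-2128 + √869)/14642 = (-2128 + √869)*(1/14642) = -1064/7321 + √869/14642 ≈ -0.14332)
-15744 - J = -15744 - (-1064/7321 + √869/14642) = -15744 + (1064/7321 - √869/14642) = -115260760/7321 - √869/14642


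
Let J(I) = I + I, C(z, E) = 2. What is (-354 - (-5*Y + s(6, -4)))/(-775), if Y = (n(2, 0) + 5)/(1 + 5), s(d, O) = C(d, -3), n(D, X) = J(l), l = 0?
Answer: 2111/4650 ≈ 0.45398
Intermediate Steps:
J(I) = 2*I
n(D, X) = 0 (n(D, X) = 2*0 = 0)
s(d, O) = 2
Y = ⅚ (Y = (0 + 5)/(1 + 5) = 5/6 = 5*(⅙) = ⅚ ≈ 0.83333)
(-354 - (-5*Y + s(6, -4)))/(-775) = (-354 - (-5*⅚ + 2))/(-775) = (-354 - (-25/6 + 2))*(-1/775) = (-354 - 1*(-13/6))*(-1/775) = (-354 + 13/6)*(-1/775) = -2111/6*(-1/775) = 2111/4650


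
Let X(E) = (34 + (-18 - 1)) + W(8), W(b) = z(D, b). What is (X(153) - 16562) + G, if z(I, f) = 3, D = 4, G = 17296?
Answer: 752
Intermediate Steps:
W(b) = 3
X(E) = 18 (X(E) = (34 + (-18 - 1)) + 3 = (34 - 19) + 3 = 15 + 3 = 18)
(X(153) - 16562) + G = (18 - 16562) + 17296 = -16544 + 17296 = 752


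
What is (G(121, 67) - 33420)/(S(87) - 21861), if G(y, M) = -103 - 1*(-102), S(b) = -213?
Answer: 33421/22074 ≈ 1.5140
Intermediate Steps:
G(y, M) = -1 (G(y, M) = -103 + 102 = -1)
(G(121, 67) - 33420)/(S(87) - 21861) = (-1 - 33420)/(-213 - 21861) = -33421/(-22074) = -33421*(-1/22074) = 33421/22074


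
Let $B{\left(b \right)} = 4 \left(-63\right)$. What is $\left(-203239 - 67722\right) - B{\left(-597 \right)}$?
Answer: $-270709$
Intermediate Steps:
$B{\left(b \right)} = -252$
$\left(-203239 - 67722\right) - B{\left(-597 \right)} = \left(-203239 - 67722\right) - -252 = \left(-203239 - 67722\right) + 252 = -270961 + 252 = -270709$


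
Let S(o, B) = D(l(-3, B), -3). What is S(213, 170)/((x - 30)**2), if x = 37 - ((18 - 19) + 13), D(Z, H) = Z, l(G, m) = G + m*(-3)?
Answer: -513/25 ≈ -20.520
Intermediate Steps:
l(G, m) = G - 3*m
S(o, B) = -3 - 3*B
x = 25 (x = 37 - (-1 + 13) = 37 - 1*12 = 37 - 12 = 25)
S(213, 170)/((x - 30)**2) = (-3 - 3*170)/((25 - 30)**2) = (-3 - 510)/((-5)**2) = -513/25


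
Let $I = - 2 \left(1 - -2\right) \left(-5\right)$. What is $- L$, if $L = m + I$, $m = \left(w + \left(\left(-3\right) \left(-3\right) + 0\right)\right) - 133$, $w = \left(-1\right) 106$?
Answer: $200$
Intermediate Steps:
$w = -106$
$I = 30$ ($I = - 2 \left(1 + 2\right) \left(-5\right) = \left(-2\right) 3 \left(-5\right) = \left(-6\right) \left(-5\right) = 30$)
$m = -230$ ($m = \left(-106 + \left(\left(-3\right) \left(-3\right) + 0\right)\right) - 133 = \left(-106 + \left(9 + 0\right)\right) - 133 = \left(-106 + 9\right) - 133 = -97 - 133 = -230$)
$L = -200$ ($L = -230 + 30 = -200$)
$- L = \left(-1\right) \left(-200\right) = 200$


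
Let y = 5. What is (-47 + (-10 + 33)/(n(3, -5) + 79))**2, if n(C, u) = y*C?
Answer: 19316025/8836 ≈ 2186.1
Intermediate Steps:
n(C, u) = 5*C
(-47 + (-10 + 33)/(n(3, -5) + 79))**2 = (-47 + (-10 + 33)/(5*3 + 79))**2 = (-47 + 23/(15 + 79))**2 = (-47 + 23/94)**2 = (-4395/94)**2 = 19316025/8836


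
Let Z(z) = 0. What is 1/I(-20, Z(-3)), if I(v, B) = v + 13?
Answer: -⅐ ≈ -0.14286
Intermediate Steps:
I(v, B) = 13 + v
1/I(-20, Z(-3)) = 1/(13 - 20) = 1/(-7) = -⅐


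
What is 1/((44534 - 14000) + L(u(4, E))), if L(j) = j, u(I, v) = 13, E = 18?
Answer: 1/30547 ≈ 3.2736e-5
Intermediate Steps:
1/((44534 - 14000) + L(u(4, E))) = 1/((44534 - 14000) + 13) = 1/(30534 + 13) = 1/30547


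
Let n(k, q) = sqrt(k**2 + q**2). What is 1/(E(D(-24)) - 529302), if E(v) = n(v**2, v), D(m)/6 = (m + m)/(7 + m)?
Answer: -7367972057/3899881195101222 - 2312*sqrt(83233)/649980199183537 ≈ -1.8903e-6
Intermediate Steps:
D(m) = 12*m/(7 + m) (D(m) = 6*((m + m)/(7 + m)) = 6*((2*m)/(7 + m)) = 6*(2*m/(7 + m)) = 12*m/(7 + m))
E(v) = sqrt(v**2 + v**4) (E(v) = sqrt((v**2)**2 + v**2) = sqrt(v**4 + v**2) = sqrt(v**2 + v**4))
1/(E(D(-24)) - 529302) = 1/(sqrt((12*(-24)/(7 - 24))**2 + (12*(-24)/(7 - 24))**4) - 529302) = 1/(sqrt((12*(-24)/(-17))**2 + (12*(-24)/(-17))**4) - 529302) = 1/(sqrt((12*(-24)*(-1/17))**2 + (12*(-24)*(-1/17))**4) - 529302) = 1/(sqrt((288/17)**2 + (288/17)**4) - 529302) = 1/(sqrt(82944/289 + 6879707136/83521) - 529302) = 1/(sqrt(6903677952/83521) - 529302) = 1/(288*sqrt(83233)/289 - 529302) = 1/(-529302 + 288*sqrt(83233)/289)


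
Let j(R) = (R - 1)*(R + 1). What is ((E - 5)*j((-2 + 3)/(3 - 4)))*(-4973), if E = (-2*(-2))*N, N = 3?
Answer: 0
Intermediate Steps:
j(R) = (1 + R)*(-1 + R) (j(R) = (-1 + R)*(1 + R) = (1 + R)*(-1 + R))
E = 12 (E = -2*(-2)*3 = 4*3 = 12)
((E - 5)*j((-2 + 3)/(3 - 4)))*(-4973) = ((12 - 5)*(-1 + ((-2 + 3)/(3 - 4))²))*(-4973) = (7*(-1 + (1/(-1))²))*(-4973) = (7*(-1 + (1*(-1))²))*(-4973) = (7*(-1 + (-1)²))*(-4973) = (7*(-1 + 1))*(-4973) = (7*0)*(-4973) = 0*(-4973) = 0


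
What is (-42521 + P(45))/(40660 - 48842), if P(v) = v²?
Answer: 20248/4091 ≈ 4.9494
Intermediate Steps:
(-42521 + P(45))/(40660 - 48842) = (-42521 + 45²)/(40660 - 48842) = (-42521 + 2025)/(-8182) = -40496*(-1/8182) = 20248/4091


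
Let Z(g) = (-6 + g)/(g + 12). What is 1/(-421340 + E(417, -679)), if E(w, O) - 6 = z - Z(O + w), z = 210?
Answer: -125/52640634 ≈ -2.3746e-6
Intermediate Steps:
Z(g) = (-6 + g)/(12 + g)
E(w, O) = 216 - (-6 + O + w)/(12 + O + w) (E(w, O) = 6 + (210 - (-6 + (O + w))/(12 + (O + w))) = 6 + (210 - (-6 + O + w)/(12 + O + w)) = 216 - (-6 + O + w)/(12 + O + w))
1/(-421340 + E(417, -679)) = 1/(-421340 + (2598 + 215*(-679) + 215*417)/(12 - 679 + 417)) = 1/(-421340 + (2598 - 145985 + 89655)/(-250)) = 1/(-421340 - 1/250*(-53732)) = 1/(-421340 + 26866/125) = 1/(-52640634/125) = -125/52640634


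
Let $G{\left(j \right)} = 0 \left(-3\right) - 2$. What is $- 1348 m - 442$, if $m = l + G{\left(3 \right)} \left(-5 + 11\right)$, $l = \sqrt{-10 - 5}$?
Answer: $15734 - 1348 i \sqrt{15} \approx 15734.0 - 5220.8 i$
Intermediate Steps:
$l = i \sqrt{15}$ ($l = \sqrt{-15} = i \sqrt{15} \approx 3.873 i$)
$G{\left(j \right)} = -2$ ($G{\left(j \right)} = 0 - 2 = -2$)
$m = -12 + i \sqrt{15}$ ($m = i \sqrt{15} - 2 \left(-5 + 11\right) = i \sqrt{15} - 12 = -12 + i \sqrt{15} \approx -12.0 + 3.873 i$)
$- 1348 m - 442 = - 1348 \left(-12 + i \sqrt{15}\right) - 442 = \left(16176 - 1348 i \sqrt{15}\right) - 442 = 15734 - 1348 i \sqrt{15}$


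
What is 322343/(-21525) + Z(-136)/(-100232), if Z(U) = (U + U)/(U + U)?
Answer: -4615586443/308213400 ≈ -14.975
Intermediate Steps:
Z(U) = 1 (Z(U) = (2*U)/((2*U)) = (2*U)*(1/(2*U)) = 1)
322343/(-21525) + Z(-136)/(-100232) = 322343/(-21525) + 1/(-100232) = 322343*(-1/21525) + 1*(-1/100232) = -46049/3075 - 1/100232 = -4615586443/308213400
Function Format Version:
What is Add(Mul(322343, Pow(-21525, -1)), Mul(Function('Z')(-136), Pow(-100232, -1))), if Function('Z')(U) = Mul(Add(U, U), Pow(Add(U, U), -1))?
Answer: Rational(-4615586443, 308213400) ≈ -14.975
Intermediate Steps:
Function('Z')(U) = 1 (Function('Z')(U) = Mul(Mul(2, U), Pow(Mul(2, U), -1)) = Mul(Mul(2, U), Mul(Rational(1, 2), Pow(U, -1))) = 1)
Add(Mul(322343, Pow(-21525, -1)), Mul(Function('Z')(-136), Pow(-100232, -1))) = Add(Mul(322343, Pow(-21525, -1)), Mul(1, Pow(-100232, -1))) = Add(Mul(322343, Rational(-1, 21525)), Mul(1, Rational(-1, 100232))) = Add(Rational(-46049, 3075), Rational(-1, 100232)) = Rational(-4615586443, 308213400)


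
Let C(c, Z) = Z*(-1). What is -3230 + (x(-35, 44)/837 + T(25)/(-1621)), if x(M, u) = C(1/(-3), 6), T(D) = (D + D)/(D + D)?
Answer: -1460800091/452259 ≈ -3230.0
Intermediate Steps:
T(D) = 1 (T(D) = (2*D)/((2*D)) = (2*D)*(1/(2*D)) = 1)
C(c, Z) = -Z
x(M, u) = -6 (x(M, u) = -1*6 = -6)
-3230 + (x(-35, 44)/837 + T(25)/(-1621)) = -3230 + (-6/837 + 1/(-1621)) = -3230 + (-6*1/837 + 1*(-1/1621)) = -3230 + (-2/279 - 1/1621) = -3230 - 3521/452259 = -1460800091/452259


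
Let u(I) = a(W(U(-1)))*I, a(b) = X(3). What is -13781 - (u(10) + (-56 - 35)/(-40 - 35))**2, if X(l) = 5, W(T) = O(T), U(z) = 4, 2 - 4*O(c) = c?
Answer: -92271406/5625 ≈ -16404.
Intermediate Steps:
O(c) = 1/2 - c/4
W(T) = 1/2 - T/4
a(b) = 5
u(I) = 5*I
-13781 - (u(10) + (-56 - 35)/(-40 - 35))**2 = -13781 - (5*10 + (-56 - 35)/(-40 - 35))**2 = -13781 - (50 - 91/(-75))**2 = -13781 - (50 - 91*(-1/75))**2 = -13781 - (50 + 91/75)**2 = -13781 - (3841/75)**2 = -13781 - 1*14753281/5625 = -13781 - 14753281/5625 = -92271406/5625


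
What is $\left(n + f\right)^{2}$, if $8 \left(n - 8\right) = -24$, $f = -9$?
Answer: $16$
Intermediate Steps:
$n = 5$ ($n = 8 + \frac{1}{8} \left(-24\right) = 8 - 3 = 5$)
$\left(n + f\right)^{2} = \left(5 - 9\right)^{2} = \left(-4\right)^{2} = 16$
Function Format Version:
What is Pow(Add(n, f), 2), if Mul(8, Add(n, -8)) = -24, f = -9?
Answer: 16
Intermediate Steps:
n = 5 (n = Add(8, Mul(Rational(1, 8), -24)) = Add(8, -3) = 5)
Pow(Add(n, f), 2) = Pow(Add(5, -9), 2) = Pow(-4, 2) = 16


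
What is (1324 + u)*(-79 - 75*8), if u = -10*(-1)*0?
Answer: -898996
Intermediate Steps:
u = 0 (u = 10*0 = 0)
(1324 + u)*(-79 - 75*8) = (1324 + 0)*(-79 - 75*8) = 1324*(-79 - 1*600) = 1324*(-79 - 600) = 1324*(-679) = -898996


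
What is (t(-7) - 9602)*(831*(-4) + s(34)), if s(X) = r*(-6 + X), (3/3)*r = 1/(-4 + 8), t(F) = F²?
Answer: 31687301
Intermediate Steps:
r = ¼ (r = 1/(-4 + 8) = 1/4 = ¼ ≈ 0.25000)
s(X) = -3/2 + X/4 (s(X) = (-6 + X)/4 = -3/2 + X/4)
(t(-7) - 9602)*(831*(-4) + s(34)) = ((-7)² - 9602)*(831*(-4) + (-3/2 + (¼)*34)) = (49 - 9602)*(-3324 + (-3/2 + 17/2)) = -9553*(-3324 + 7) = -9553*(-3317) = 31687301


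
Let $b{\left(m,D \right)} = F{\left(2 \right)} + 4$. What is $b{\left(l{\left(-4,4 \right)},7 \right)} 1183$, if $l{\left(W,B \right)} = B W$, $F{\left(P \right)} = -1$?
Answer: $3549$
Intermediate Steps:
$b{\left(m,D \right)} = 3$ ($b{\left(m,D \right)} = -1 + 4 = 3$)
$b{\left(l{\left(-4,4 \right)},7 \right)} 1183 = 3 \cdot 1183 = 3549$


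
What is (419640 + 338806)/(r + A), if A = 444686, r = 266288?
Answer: 379223/355487 ≈ 1.0668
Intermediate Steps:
(419640 + 338806)/(r + A) = (419640 + 338806)/(266288 + 444686) = 758446/710974 = 758446*(1/710974) = 379223/355487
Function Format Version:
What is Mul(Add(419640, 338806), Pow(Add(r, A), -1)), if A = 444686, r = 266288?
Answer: Rational(379223, 355487) ≈ 1.0668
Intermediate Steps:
Mul(Add(419640, 338806), Pow(Add(r, A), -1)) = Mul(Add(419640, 338806), Pow(Add(266288, 444686), -1)) = Mul(758446, Pow(710974, -1)) = Mul(758446, Rational(1, 710974)) = Rational(379223, 355487)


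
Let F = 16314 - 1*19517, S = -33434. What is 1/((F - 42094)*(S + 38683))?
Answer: -1/237763953 ≈ -4.2059e-9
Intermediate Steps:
F = -3203 (F = 16314 - 19517 = -3203)
1/((F - 42094)*(S + 38683)) = 1/((-3203 - 42094)*(-33434 + 38683)) = 1/(-45297*5249) = 1/(-237763953) = -1/237763953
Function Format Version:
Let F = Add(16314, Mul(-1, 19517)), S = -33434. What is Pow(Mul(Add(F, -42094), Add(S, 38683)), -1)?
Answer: Rational(-1, 237763953) ≈ -4.2059e-9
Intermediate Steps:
F = -3203 (F = Add(16314, -19517) = -3203)
Pow(Mul(Add(F, -42094), Add(S, 38683)), -1) = Pow(Mul(Add(-3203, -42094), Add(-33434, 38683)), -1) = Pow(Mul(-45297, 5249), -1) = Pow(-237763953, -1) = Rational(-1, 237763953)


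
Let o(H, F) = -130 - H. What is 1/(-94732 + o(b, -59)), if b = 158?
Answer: -1/95020 ≈ -1.0524e-5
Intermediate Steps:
1/(-94732 + o(b, -59)) = 1/(-94732 + (-130 - 1*158)) = 1/(-94732 + (-130 - 158)) = 1/(-94732 - 288) = 1/(-95020) = -1/95020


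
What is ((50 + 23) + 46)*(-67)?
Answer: -7973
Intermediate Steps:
((50 + 23) + 46)*(-67) = (73 + 46)*(-67) = 119*(-67) = -7973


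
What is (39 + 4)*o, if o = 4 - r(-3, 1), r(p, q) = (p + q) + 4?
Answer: 86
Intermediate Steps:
r(p, q) = 4 + p + q
o = 2 (o = 4 - (4 - 3 + 1) = 4 - 1*2 = 4 - 2 = 2)
(39 + 4)*o = (39 + 4)*2 = 43*2 = 86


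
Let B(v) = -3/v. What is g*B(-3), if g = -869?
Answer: -869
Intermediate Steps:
g*B(-3) = -(-2607)/(-3) = -(-2607)*(-1)/3 = -869*1 = -869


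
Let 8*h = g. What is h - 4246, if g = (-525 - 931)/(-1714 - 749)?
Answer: -10457716/2463 ≈ -4245.9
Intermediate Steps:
g = 1456/2463 (g = -1456/(-2463) = -1456*(-1/2463) = 1456/2463 ≈ 0.59115)
h = 182/2463 (h = (⅛)*(1456/2463) = 182/2463 ≈ 0.073894)
h - 4246 = 182/2463 - 4246 = -10457716/2463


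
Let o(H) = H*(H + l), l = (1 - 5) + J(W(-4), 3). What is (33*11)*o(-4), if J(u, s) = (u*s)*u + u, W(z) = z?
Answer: -52272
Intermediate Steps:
J(u, s) = u + s*u² (J(u, s) = (s*u)*u + u = s*u² + u = u + s*u²)
l = 40 (l = (1 - 5) - 4*(1 + 3*(-4)) = -4 - 4*(1 - 12) = -4 - 4*(-11) = -4 + 44 = 40)
o(H) = H*(40 + H) (o(H) = H*(H + 40) = H*(40 + H))
(33*11)*o(-4) = (33*11)*(-4*(40 - 4)) = 363*(-4*36) = 363*(-144) = -52272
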